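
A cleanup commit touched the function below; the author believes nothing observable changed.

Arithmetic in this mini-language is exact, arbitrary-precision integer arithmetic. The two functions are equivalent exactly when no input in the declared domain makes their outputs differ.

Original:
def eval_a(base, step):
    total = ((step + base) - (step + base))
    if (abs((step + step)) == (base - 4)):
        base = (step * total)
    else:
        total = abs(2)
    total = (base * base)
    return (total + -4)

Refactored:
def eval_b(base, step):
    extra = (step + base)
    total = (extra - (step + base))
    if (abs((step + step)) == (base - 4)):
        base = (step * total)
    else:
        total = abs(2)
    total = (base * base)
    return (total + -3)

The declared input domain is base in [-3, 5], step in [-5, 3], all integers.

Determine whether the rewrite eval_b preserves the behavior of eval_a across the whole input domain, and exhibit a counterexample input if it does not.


Run the pair on base=-3, step=-5.
eval_a: total becomes 0; next (abs((step + step)) == (base - 4)) evaluates to false; next total becomes 2; next total becomes 9; next final value 5
eval_b: extra becomes -8; next total becomes 0; next (abs((step + step)) == (base - 4)) evaluates to false; next total becomes 2; next total becomes 9; next final value 6
5 and 6 differ, so these are not the same function on this domain.
verdict: not equivalent; witness: base=-3, step=-5


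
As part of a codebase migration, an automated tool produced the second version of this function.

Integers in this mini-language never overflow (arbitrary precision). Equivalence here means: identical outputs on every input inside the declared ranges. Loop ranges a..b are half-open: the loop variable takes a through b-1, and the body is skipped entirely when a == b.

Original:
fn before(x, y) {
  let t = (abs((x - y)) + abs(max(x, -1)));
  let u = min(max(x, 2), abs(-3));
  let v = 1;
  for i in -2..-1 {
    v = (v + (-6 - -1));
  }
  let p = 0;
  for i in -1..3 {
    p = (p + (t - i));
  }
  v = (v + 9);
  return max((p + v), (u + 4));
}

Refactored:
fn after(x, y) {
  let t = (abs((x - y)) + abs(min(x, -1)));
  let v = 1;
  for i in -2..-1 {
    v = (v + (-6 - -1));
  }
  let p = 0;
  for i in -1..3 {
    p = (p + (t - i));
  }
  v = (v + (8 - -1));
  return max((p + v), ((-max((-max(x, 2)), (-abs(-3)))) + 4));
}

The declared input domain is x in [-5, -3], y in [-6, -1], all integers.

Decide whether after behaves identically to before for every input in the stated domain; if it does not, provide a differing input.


These are not equivalent — on x=-5, y=-6 the outputs split (11 vs 27).
before: t becomes 2; next u becomes 2; next v becomes 1; next at i=-2:; next v becomes -4; next p becomes 0; next at i=-1:; next p becomes 3; next at i=0:; next p becomes 5; next at i=1:; next p becomes 6; next at i=2:; next p becomes 6; next v becomes 5; next final value 11
after: t becomes 6; next v becomes 1; next at i=-2:; next v becomes -4; next p becomes 0; next at i=-1:; next p becomes 7; next at i=0:; next p becomes 13; next at i=1:; next p becomes 18; next at i=2:; next p becomes 22; next v becomes 5; next final value 27
verdict: not equivalent; witness: x=-5, y=-6


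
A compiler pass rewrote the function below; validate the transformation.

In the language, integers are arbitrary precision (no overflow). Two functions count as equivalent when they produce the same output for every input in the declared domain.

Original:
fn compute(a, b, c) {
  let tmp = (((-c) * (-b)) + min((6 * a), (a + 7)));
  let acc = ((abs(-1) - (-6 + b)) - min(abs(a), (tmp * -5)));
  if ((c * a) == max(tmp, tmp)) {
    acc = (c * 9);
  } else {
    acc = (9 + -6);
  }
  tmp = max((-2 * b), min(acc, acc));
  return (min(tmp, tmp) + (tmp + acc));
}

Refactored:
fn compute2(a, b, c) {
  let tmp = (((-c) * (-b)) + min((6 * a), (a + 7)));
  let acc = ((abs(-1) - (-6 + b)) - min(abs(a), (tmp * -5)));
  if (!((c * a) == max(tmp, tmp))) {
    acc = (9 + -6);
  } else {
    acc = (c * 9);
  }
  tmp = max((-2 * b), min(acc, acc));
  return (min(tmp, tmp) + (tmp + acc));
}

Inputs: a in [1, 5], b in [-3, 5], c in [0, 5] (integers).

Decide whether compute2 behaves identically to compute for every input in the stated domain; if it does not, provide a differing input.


Reading the diff, among the changes: boolean connective usage differs.
One worked example (a=5, b=3, c=4) — compute: tmp becomes 24; next acc becomes 124; next ((c * a) == max(tmp, tmp)) evaluates to false; next acc becomes 3; next tmp becomes 3; next final value 9; compute2: tmp becomes 24; next acc becomes 124; next (!((c * a) == max(tmp, tmp))) evaluates to true; next acc becomes 3; next tmp becomes 3; next final value 9; agreement on 9.
Sweeping the whole domain (270 inputs) finds no disagreement.
verdict: equivalent


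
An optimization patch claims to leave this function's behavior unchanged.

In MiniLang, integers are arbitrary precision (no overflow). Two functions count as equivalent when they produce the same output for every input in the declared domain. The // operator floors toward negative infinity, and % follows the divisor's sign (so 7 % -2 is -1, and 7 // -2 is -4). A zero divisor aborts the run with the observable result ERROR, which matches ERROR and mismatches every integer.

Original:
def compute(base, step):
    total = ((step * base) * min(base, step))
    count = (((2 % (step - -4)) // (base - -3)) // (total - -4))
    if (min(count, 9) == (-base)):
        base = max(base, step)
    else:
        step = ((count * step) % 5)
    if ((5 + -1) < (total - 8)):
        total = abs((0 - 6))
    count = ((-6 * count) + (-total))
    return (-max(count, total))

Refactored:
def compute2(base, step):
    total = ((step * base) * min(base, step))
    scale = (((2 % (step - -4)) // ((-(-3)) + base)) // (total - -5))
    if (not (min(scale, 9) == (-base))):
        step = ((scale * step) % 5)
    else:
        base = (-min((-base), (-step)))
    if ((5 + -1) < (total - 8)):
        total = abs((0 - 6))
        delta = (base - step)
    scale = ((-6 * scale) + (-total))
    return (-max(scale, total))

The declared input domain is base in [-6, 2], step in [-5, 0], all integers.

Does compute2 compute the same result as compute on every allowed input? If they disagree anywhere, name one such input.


Try base=-2, step=-1.
compute: total := -4 | divide-by-zero, output ERROR
compute2: total := -4 | scale := 2 | (not (min(scale, 9) == (-base))): false | base := -1 | ((5 + -1) < (total - 8)): false | scale := -8 | result 4
ERROR != 4, so the rewrite changes behavior.
verdict: not equivalent; witness: base=-2, step=-1


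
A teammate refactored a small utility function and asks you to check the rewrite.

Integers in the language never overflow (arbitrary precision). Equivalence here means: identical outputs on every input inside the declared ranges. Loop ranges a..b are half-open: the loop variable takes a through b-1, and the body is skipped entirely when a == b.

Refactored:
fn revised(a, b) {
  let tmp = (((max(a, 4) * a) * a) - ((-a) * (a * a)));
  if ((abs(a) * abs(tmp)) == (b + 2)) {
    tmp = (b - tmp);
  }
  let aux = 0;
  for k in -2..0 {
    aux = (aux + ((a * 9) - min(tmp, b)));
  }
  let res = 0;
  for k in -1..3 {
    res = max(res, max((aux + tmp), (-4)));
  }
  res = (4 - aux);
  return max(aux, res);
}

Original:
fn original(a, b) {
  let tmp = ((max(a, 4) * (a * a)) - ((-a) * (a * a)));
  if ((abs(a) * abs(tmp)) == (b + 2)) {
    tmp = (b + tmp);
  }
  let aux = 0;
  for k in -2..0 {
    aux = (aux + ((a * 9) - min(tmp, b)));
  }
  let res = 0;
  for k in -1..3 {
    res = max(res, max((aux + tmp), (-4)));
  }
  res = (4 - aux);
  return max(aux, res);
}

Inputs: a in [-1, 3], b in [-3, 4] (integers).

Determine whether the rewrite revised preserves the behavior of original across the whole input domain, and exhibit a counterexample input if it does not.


The rewrite breaks on a=-1, b=1, where the results are 24 and 18.
original: tmp := 3 | ((abs(a) * abs(tmp)) == (b + 2)): true | tmp := 4 | aux := 0 | iter k=-2: | aux := -10 | iter k=-1: | aux := -20 | res := 0 | iter k=-1: | res := 0 | iter k=0: | res := 0 | iter k=1: | res := 0 | iter k=2: | res := 0 | res := 24 | result 24
revised: tmp := 3 | ((abs(a) * abs(tmp)) == (b + 2)): true | tmp := -2 | aux := 0 | iter k=-2: | aux := -7 | iter k=-1: | aux := -14 | res := 0 | iter k=-1: | res := 0 | iter k=0: | res := 0 | iter k=1: | res := 0 | iter k=2: | res := 0 | res := 18 | result 18
verdict: not equivalent; witness: a=-1, b=1


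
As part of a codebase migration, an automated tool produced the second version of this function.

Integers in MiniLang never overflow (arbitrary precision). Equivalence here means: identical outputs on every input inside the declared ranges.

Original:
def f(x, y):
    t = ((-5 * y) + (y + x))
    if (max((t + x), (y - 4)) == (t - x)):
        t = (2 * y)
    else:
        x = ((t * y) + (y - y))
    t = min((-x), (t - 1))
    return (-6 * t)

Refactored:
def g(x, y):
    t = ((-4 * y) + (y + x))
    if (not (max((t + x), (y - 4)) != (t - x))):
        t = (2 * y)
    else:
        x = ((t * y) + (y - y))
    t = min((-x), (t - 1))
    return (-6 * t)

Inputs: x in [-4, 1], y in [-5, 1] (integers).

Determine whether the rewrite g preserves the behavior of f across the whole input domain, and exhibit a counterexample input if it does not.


Try x=-4, y=-5.
f: t := 16 | (max((t + x), (y - 4)) == (t - x)): false | x := -80 | t := 15 | result -90
g: t := 11 | (not (max((t + x), (y - 4)) != (t - x))): false | x := -55 | t := 10 | result -60
-90 vs -60 — the two versions disagree here.
verdict: not equivalent; witness: x=-4, y=-5


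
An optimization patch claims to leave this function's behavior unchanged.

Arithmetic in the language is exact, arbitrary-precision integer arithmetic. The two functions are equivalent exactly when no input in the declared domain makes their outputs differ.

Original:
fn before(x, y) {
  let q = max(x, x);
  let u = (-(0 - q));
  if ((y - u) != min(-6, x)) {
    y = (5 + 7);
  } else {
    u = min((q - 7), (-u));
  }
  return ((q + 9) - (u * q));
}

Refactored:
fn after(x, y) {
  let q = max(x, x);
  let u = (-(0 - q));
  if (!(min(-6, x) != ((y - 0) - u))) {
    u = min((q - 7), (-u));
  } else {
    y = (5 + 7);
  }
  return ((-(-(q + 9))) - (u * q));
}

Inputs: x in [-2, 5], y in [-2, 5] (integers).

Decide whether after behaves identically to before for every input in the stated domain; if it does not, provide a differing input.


Equivalent — the differences include arithmetic usage differs, constant usage differs, boolean connective usage differs, yet no declared input distinguishes the two.
Tracing x=3, y=4: before: q=3, then u=3, then ((y - u) != min(-6, x)) is true, then y=12, then returns 3 | after: q=3, then u=3, then (!(min(-6, x) != ((y - 0) - u))) is false, then y=12, then returns 3 — matching result 3.
Sweeping the whole domain (64 inputs) finds no disagreement.
verdict: equivalent


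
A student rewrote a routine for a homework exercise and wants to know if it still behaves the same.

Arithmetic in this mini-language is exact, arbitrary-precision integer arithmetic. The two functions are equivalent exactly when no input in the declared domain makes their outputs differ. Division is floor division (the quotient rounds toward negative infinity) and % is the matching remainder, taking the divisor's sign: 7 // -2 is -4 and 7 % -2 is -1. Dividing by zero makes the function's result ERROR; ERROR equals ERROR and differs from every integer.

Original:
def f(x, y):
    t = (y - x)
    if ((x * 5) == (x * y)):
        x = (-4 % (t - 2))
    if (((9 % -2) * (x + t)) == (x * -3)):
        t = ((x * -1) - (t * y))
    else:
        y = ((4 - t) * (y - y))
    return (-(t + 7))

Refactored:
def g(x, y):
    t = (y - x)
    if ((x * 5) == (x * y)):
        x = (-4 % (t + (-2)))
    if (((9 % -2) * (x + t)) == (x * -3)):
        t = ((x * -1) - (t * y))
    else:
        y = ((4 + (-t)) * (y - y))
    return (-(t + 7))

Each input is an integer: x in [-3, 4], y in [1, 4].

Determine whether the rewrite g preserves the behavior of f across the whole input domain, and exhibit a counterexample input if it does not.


Reading the diff, among the changes: arithmetic usage differs.
As a probe, take x=2, y=3: f runs t := 1 | ((x * 5) == (x * y)): false | (((9 % -2) * (x + t)) == (x * -3)): false | y := 0 | result -8; g runs t := 1 | ((x * 5) == (x * y)): false | (((9 % -2) * (x + t)) == (x * -3)): false | y := 0 | result -8; both end at -8.
An exhaustive pass over the 32 declared inputs shows identical outputs.
verdict: equivalent


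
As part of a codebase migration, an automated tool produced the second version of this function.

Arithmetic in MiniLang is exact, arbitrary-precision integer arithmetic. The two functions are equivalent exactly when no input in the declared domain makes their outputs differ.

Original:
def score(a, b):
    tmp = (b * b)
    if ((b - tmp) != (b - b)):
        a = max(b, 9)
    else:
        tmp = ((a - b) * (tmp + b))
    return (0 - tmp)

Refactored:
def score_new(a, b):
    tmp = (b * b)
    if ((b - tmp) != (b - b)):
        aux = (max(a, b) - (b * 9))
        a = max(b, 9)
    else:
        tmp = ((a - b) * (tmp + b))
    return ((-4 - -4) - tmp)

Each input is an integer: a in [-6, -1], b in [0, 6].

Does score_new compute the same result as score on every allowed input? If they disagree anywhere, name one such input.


This is a faithful refactor — constant usage differs; also arithmetic usage differs; also statement counts differ; also min/max/abs usage differs; also local variable names differ, but the computed results match everywhere.
Spot check at a=-4, b=4 — score: tmp=16, then ((b - tmp) != (b - b)) is true, then a=9, then returns -16. score_new: tmp=16, then ((b - tmp) != (b - b)) is true, then aux=-32, then a=9, then returns -16. Both give -16.
Across all 42 domain points the two functions coincide.
verdict: equivalent


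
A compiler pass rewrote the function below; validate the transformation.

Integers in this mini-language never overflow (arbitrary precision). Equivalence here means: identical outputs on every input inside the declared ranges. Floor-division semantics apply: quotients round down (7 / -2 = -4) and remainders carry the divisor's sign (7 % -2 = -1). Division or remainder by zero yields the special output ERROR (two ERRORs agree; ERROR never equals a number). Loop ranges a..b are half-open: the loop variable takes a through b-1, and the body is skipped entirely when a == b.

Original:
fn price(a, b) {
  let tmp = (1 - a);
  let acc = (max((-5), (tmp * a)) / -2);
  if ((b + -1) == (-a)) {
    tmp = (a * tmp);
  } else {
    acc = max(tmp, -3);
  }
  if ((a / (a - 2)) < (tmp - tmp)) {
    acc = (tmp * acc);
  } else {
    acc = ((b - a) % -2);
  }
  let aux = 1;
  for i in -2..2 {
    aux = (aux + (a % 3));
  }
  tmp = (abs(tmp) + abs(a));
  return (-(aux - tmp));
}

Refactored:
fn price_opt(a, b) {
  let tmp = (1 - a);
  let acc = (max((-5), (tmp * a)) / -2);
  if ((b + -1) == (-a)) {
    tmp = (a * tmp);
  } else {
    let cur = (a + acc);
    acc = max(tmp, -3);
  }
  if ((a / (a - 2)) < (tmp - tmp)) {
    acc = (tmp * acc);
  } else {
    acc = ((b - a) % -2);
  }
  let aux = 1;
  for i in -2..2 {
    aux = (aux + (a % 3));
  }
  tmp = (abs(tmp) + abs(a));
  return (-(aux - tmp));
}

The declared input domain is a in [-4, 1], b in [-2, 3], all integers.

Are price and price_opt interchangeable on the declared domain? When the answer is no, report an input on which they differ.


Comparing the listings, the differences include: arithmetic usage differs, and local variable names differ, and statement counts differ.
Tracing a=1, b=2: price: tmp becomes 0; next acc becomes 0; next ((b + -1) == (-a)) evaluates to false; next acc becomes 0; next ((a / (a - 2)) < (tmp - tmp)) evaluates to true; next acc becomes 0; next aux becomes 1; next at i=-2:; next aux becomes 2; next at i=-1:; next aux becomes 3; next at i=0:; next aux becomes 4; next at i=1:; next aux becomes 5; next tmp becomes 1; next final value -4 | price_opt: tmp becomes 0; next acc becomes 0; next ((b + -1) == (-a)) evaluates to false; next cur becomes 1; next acc becomes 0; next ((a / (a - 2)) < (tmp - tmp)) evaluates to true; next acc becomes 0; next aux becomes 1; next at i=-2:; next aux becomes 2; next at i=-1:; next aux becomes 3; next at i=0:; next aux becomes 4; next at i=1:; next aux becomes 5; next tmp becomes 1; next final value -4 — matching result -4.
An exhaustive pass over the 36 declared inputs shows identical outputs.
verdict: equivalent


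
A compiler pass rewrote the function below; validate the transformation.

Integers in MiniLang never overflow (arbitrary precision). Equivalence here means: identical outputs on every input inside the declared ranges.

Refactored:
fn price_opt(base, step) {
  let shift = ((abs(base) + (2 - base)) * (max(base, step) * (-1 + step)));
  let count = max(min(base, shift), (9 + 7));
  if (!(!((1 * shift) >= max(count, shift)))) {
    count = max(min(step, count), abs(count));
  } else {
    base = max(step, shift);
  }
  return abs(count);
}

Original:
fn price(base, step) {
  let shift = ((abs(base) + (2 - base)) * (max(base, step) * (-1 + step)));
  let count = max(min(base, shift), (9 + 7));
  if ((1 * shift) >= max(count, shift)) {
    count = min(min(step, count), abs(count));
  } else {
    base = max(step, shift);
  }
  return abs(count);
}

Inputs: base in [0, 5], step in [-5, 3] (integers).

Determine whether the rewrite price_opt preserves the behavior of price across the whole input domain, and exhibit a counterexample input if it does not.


There is a counterexample at base=4, step=3: 3 on one side, 16 on the other.
price: shift := 16 | count := 16 | ((1 * shift) >= max(count, shift)): true | count := 3 | result 3
price_opt: shift := 16 | count := 16 | (!(!((1 * shift) >= max(count, shift)))): true | count := 16 | result 16
verdict: not equivalent; witness: base=4, step=3


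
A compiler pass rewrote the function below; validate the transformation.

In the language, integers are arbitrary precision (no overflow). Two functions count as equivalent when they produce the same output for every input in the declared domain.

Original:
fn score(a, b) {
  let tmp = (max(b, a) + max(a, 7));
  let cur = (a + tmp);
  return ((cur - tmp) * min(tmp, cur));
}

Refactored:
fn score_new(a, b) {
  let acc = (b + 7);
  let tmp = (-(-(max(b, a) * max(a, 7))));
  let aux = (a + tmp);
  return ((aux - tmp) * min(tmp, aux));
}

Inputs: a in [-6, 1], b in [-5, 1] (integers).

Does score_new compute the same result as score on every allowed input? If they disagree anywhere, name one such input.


The rewrite breaks on a=-6, b=-5, where the results are 24 and 246.
score: tmp = 2; cur = -4; return 24
score_new: acc = 2; tmp = -35; aux = -41; return 246
verdict: not equivalent; witness: a=-6, b=-5


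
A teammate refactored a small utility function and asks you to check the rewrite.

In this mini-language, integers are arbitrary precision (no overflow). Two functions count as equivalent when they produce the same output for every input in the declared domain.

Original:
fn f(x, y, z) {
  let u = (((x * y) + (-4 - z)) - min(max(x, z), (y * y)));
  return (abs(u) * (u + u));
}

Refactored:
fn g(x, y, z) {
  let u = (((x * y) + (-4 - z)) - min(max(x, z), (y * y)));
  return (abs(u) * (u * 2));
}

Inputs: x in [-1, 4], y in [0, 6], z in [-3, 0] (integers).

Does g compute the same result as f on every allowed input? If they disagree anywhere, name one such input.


Comparing the listings, the differences include: constant usage differs, plus arithmetic usage differs.
One worked example (x=0, y=2, z=-2) — f: u = -2; return -8; g: u = -2; return -8; agreement on -8.
Checked all 168 inputs in the declared domain: the outputs agree on every one.
verdict: equivalent


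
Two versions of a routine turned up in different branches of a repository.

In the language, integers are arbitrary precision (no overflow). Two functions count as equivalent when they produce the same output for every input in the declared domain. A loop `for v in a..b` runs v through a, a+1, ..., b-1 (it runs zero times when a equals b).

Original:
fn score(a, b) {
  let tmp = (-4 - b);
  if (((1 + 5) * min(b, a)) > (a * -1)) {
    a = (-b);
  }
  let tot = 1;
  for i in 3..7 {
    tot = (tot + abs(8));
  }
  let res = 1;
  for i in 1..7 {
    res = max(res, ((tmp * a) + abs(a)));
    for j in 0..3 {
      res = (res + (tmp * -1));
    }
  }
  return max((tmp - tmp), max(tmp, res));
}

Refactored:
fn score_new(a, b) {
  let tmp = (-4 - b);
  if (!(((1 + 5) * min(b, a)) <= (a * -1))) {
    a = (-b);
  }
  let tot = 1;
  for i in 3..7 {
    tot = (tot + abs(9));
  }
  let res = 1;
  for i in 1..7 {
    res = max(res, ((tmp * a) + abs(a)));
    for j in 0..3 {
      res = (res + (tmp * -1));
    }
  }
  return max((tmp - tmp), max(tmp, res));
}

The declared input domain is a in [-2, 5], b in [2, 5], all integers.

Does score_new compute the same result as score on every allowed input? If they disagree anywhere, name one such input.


Although `8` became `9`, no input in the stated domain can expose it.
As a probe, take a=3, b=3: score runs tmp=-7, then (((1 + 5) * min(b, a)) > (a * -1)) is true, then a=-3, then tot=1, then (i=3), then tot=9, then (i=4), then tot=17, then (i=5), then tot=25, then (i=6), then tot=33, then res=1, then (i=1), then res=24, then (j=0), then res=31, then (j=1), then res=38, then (j=2), then res=45, then (i=2), then res=45, then (j=0), then res=52, then (j=1), then res=59, then (j=2), then res=66, then (i=3), then res=66, then (j=0), then res=73, then (j=1), then res=80, then (j=2), then res=87, then (i=4), then res=87, then (j=0), then res=94, then (j=1), then res=101, then (j=2), then res=108, then (i=5), then res=108, then (j=0), then res=115, then (j=1), then res=122, then (j=2), then res=129, then (i=6), then res=129, then (j=0), then res=136, then (j=1), then res=143, then (j=2), then res=150, then returns 150; score_new runs tmp=-7, then (!(((1 + 5) * min(b, a)) <= (a * -1))) is true, then a=-3, then tot=1, then (i=3), then tot=10, then (i=4), then tot=19, then (i=5), then tot=28, then (i=6), then tot=37, then res=1, then (i=1), then res=24, then (j=0), then res=31, then (j=1), then res=38, then (j=2), then res=45, then (i=2), then res=45, then (j=0), then res=52, then (j=1), then res=59, then (j=2), then res=66, then (i=3), then res=66, then (j=0), then res=73, then (j=1), then res=80, then (j=2), then res=87, then (i=4), then res=87, then (j=0), then res=94, then (j=1), then res=101, then (j=2), then res=108, then (i=5), then res=108, then (j=0), then res=115, then (j=1), then res=122, then (j=2), then res=129, then (i=6), then res=129, then (j=0), then res=136, then (j=1), then res=143, then (j=2), then res=150, then returns 150; both end at 150.
Sweeping the whole domain (32 inputs) finds no disagreement.
verdict: equivalent


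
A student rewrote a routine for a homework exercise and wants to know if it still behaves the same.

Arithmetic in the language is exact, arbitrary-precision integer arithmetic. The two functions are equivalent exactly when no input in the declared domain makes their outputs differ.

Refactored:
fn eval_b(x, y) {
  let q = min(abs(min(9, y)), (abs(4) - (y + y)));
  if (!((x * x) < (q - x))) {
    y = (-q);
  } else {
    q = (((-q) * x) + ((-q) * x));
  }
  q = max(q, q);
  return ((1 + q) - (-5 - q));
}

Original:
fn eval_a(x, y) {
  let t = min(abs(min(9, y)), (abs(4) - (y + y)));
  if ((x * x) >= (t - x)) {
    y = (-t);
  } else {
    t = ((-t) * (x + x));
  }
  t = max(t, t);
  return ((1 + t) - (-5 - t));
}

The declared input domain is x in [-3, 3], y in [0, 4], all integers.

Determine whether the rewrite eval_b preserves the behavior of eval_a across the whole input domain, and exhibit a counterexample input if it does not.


Behavior is preserved: although comparison usage differs; arithmetic usage differs; local variable names differ; boolean connective usage differs, the outputs never diverge.
One worked example (x=1, y=3) — eval_a: t=-2, then ((x * x) >= (t - x)) is true, then y=2, then t=-2, then returns 2; eval_b: q=-2, then (!((x * x) < (q - x))) is true, then y=2, then q=-2, then returns 2; agreement on 2.
Across all 35 domain points the two functions coincide.
verdict: equivalent


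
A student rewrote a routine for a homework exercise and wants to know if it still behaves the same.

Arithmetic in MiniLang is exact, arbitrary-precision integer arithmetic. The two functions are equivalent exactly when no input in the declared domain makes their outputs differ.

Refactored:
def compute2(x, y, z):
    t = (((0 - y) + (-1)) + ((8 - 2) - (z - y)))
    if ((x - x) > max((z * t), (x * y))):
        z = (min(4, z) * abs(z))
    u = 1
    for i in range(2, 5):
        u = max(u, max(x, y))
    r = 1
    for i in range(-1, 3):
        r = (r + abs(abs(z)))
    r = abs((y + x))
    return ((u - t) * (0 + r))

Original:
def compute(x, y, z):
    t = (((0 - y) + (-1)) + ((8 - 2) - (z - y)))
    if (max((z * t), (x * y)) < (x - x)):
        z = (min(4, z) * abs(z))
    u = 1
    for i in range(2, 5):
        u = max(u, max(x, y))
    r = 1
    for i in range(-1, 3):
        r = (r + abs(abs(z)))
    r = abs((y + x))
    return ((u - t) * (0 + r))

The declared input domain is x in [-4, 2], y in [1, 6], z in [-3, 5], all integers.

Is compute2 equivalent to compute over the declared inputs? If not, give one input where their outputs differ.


Equivalent — the differences include comparison usage differs, yet no declared input distinguishes the two.
Tracing x=-4, y=1, z=1: compute: t = 4; (max((z * t), (x * y)) < (x - x)) -> false; u = 1; [i=2]; u = 1; [i=3]; u = 1; [i=4]; u = 1; r = 1; [i=-1]; r = 2; [i=0]; r = 3; [i=1]; r = 4; [i=2]; r = 5; r = 3; return -9 | compute2: t = 4; ((x - x) > max((z * t), (x * y))) -> false; u = 1; [i=2]; u = 1; [i=3]; u = 1; [i=4]; u = 1; r = 1; [i=-1]; r = 2; [i=0]; r = 3; [i=1]; r = 4; [i=2]; r = 5; r = 3; return -9 — matching result -9.
Across all 378 domain points the two functions coincide.
verdict: equivalent


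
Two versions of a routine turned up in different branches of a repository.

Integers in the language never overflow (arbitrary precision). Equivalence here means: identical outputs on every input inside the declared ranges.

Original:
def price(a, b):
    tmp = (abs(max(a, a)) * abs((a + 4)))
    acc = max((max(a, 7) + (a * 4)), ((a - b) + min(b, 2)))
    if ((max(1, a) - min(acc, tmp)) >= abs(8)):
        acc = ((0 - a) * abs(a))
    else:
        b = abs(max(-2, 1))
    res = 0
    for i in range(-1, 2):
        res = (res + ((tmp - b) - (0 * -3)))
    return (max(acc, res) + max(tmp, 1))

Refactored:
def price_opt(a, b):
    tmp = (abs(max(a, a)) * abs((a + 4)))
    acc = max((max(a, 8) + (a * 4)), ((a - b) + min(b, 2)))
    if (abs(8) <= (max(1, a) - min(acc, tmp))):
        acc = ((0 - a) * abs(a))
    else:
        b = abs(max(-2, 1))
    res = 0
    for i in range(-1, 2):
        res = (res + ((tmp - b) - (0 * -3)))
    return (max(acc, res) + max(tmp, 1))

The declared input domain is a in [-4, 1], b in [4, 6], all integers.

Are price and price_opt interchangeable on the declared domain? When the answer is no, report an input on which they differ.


Consider the input a=0, b=4.
price: tmp becomes 0; next acc becomes 7; next ((max(1, a) - min(acc, tmp)) >= abs(8)) evaluates to false; next b becomes 1; next res becomes 0; next at i=-1:; next res becomes -1; next at i=0:; next res becomes -2; next at i=1:; next res becomes -3; next final value 8
price_opt: tmp becomes 0; next acc becomes 8; next (abs(8) <= (max(1, a) - min(acc, tmp))) evaluates to false; next b becomes 1; next res becomes 0; next at i=-1:; next res becomes -1; next at i=0:; next res becomes -2; next at i=1:; next res becomes -3; next final value 9
8 != 9, so the rewrite changes behavior.
verdict: not equivalent; witness: a=0, b=4


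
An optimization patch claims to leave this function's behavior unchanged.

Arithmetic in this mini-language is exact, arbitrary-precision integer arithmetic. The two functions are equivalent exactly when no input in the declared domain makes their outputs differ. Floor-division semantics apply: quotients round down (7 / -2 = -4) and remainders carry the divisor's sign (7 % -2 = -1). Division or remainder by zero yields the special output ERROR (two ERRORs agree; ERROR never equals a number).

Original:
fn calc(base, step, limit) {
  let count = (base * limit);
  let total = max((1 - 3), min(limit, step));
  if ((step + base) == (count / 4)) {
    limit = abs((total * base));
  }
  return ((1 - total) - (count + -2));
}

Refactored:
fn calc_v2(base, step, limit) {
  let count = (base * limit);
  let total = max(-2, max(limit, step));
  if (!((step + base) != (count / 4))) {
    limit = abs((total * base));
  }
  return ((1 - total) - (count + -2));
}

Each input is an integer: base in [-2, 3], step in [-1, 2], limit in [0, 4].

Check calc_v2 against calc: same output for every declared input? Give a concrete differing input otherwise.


On input base=-2, step=-1, limit=0, calc returns 4 while calc_v2 returns 3.
verdict: not equivalent; witness: base=-2, step=-1, limit=0


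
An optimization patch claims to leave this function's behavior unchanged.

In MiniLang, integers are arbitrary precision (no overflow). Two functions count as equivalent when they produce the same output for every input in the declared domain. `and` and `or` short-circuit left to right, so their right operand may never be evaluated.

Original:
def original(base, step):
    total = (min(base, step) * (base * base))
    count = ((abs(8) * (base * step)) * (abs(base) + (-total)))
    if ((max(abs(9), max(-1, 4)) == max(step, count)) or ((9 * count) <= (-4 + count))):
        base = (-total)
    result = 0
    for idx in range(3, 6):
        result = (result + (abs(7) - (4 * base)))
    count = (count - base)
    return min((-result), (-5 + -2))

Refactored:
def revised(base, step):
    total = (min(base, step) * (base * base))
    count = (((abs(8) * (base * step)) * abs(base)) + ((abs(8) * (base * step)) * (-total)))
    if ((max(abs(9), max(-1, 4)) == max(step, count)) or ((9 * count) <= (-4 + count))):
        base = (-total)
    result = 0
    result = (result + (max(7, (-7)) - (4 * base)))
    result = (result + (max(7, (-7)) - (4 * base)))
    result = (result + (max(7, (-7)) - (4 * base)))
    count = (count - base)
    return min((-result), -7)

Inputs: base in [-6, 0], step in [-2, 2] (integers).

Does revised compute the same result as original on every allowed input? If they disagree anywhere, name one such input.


Side by side, the visible changes include: arithmetic usage differs; also local variable names differ; also constant usage differs; also loop structure differs; also min/max/abs usage differs; also statement counts differ.
Tracing base=-6, step=2: original: total := -216 | count := -21312 | ((max(abs(9), max(-1, 4)) == max(step, count)) or ((9 * count) <= (-4 + count))): true | base := 216 | result := 0 | iter idx=3: | result := -857 | iter idx=4: | result := -1714 | iter idx=5: | result := -2571 | count := -21528 | result -7 | revised: total := -216 | count := -21312 | ((max(abs(9), max(-1, 4)) == max(step, count)) or ((9 * count) <= (-4 + count))): true | base := 216 | result := 0 | result := -857 | result := -1714 | result := -2571 | count := -21528 | result -7 — matching result -7.
Every one of the 35 inputs gives matching results.
verdict: equivalent


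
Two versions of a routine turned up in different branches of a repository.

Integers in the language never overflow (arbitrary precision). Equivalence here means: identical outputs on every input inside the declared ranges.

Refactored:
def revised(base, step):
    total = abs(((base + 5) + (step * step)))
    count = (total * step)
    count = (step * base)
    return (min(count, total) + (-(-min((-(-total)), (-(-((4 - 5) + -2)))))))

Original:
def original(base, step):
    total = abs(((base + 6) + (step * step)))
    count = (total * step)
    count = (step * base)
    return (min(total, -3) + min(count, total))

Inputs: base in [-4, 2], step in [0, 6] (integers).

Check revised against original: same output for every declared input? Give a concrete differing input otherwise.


Equivalent. Although `6` became `5`, no input in the stated domain can expose it.
Across all 49 domain points the two functions coincide.
Tracing base=-2, step=3: original: total becomes 13; next count becomes 39; next count becomes -6; next final value -9 | revised: total becomes 12; next count becomes 36; next count becomes -6; next final value -9 — matching result -9.
verdict: equivalent


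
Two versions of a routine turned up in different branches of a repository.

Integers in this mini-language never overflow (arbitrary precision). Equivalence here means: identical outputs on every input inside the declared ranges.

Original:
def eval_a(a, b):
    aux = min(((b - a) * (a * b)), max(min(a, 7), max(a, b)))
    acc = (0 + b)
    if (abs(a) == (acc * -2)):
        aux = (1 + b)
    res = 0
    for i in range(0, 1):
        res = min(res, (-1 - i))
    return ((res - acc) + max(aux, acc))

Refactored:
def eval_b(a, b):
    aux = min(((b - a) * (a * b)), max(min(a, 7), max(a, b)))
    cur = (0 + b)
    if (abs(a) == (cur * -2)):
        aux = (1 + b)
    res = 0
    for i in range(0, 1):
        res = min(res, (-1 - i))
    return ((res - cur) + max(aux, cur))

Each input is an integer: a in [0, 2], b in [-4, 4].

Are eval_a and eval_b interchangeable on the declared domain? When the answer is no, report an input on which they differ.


Comparing the listings, the differences include: local variable names differ.
Spot check at a=1, b=3 — eval_a: aux = 3; acc = 3; (abs(a) == (acc * -2)) -> false; res = 0; [i=0]; res = -1; return -1. eval_b: aux = 3; cur = 3; (abs(a) == (cur * -2)) -> false; res = 0; [i=0]; res = -1; return -1. Both give -1.
An exhaustive pass over the 27 declared inputs shows identical outputs.
verdict: equivalent


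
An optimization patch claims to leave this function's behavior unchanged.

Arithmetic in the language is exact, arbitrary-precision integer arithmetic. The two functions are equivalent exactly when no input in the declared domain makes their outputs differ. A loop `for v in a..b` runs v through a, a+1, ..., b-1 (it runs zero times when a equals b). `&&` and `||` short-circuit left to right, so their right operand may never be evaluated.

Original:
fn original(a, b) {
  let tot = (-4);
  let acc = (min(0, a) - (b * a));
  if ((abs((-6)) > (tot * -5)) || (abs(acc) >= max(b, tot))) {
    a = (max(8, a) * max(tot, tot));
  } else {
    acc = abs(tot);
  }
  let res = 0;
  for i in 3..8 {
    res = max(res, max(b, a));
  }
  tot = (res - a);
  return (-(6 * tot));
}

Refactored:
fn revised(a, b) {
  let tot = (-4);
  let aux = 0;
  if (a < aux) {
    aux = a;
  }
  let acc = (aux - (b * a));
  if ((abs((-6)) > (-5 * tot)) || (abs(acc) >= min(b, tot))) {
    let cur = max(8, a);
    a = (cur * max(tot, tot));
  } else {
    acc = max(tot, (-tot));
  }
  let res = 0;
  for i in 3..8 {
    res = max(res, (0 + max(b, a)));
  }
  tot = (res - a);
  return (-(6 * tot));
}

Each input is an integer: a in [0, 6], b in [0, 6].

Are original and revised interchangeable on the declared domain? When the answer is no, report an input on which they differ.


Take a=0, b=1.
original: tot=-4, then acc=0, then ((abs((-6)) > (tot * -5)) || (abs(acc) >= max(b, tot))) is false, then acc=4, then res=0, then (i=3), then res=1, then (i=4), then res=1, then (i=5), then res=1, then (i=6), then res=1, then (i=7), then res=1, then tot=1, then returns -6
revised: tot=-4, then aux=0, then (a < aux) is false, then acc=0, then ((abs((-6)) > (-5 * tot)) || (abs(acc) >= min(b, tot))) is true, then cur=8, then a=-32, then res=0, then (i=3), then res=1, then (i=4), then res=1, then (i=5), then res=1, then (i=6), then res=1, then (i=7), then res=1, then tot=33, then returns -198
-6 != -198, so the rewrite changes behavior.
verdict: not equivalent; witness: a=0, b=1


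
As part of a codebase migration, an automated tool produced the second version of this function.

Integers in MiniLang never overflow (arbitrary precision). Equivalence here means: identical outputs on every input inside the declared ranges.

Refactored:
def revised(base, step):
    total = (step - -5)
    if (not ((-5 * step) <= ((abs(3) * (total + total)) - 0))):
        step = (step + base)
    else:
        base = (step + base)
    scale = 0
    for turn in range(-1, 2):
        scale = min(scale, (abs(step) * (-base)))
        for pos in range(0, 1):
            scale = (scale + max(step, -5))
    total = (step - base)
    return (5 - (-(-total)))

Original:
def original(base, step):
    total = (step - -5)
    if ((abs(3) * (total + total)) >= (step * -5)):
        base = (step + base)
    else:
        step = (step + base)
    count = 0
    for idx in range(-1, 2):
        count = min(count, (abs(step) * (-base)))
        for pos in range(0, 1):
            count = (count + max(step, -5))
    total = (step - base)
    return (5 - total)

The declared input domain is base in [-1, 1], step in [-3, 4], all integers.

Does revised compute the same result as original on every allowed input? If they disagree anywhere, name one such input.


Differences: constant usage differs, and arithmetic usage differs, and local variable names differ, and boolean connective usage differs, and comparison usage differs — yet all 24 inputs agree.
verdict: equivalent


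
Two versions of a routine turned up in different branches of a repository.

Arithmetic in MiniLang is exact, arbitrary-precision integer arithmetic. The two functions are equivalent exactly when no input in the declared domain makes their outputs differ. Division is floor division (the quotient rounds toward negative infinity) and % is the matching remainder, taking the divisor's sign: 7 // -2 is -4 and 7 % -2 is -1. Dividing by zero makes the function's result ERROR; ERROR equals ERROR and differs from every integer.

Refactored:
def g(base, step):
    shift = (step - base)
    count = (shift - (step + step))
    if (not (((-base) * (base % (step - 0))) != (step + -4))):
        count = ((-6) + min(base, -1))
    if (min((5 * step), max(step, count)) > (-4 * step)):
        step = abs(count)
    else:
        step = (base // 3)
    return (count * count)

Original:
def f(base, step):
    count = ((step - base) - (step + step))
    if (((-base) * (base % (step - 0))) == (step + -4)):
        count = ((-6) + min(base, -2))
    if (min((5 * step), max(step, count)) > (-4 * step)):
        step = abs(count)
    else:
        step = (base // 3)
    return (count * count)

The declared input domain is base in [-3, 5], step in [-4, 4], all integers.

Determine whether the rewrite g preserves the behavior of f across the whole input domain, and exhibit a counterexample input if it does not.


On input base=0, step=4, f returns 64 while g returns 49.
verdict: not equivalent; witness: base=0, step=4


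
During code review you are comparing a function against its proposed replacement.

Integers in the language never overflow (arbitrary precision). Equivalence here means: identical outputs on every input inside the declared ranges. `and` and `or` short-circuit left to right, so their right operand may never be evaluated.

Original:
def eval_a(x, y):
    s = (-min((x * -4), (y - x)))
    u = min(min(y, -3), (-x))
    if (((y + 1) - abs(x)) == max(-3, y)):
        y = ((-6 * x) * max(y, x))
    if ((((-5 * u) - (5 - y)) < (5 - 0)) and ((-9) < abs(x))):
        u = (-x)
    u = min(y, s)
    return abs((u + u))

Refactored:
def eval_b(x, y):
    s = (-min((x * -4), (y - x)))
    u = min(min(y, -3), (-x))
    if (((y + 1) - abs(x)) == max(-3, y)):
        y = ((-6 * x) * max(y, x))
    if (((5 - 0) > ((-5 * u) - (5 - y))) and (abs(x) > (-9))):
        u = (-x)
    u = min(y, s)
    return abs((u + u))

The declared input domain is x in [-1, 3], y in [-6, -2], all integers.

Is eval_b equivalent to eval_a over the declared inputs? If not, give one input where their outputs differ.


Behavior is preserved: although comparison usage differs, the outputs never diverge.
Tracing x=1, y=-5: eval_a: s := 6 | u := -5 | (((y + 1) - abs(x)) == max(-3, y)): false | ((((-5 * u) - (5 - y)) < (5 - 0)) and ((-9) < abs(x))): false | u := -5 | result 10 | eval_b: s := 6 | u := -5 | (((y + 1) - abs(x)) == max(-3, y)): false | (((5 - 0) > ((-5 * u) - (5 - y))) and (abs(x) > (-9))): false | u := -5 | result 10 — matching result 10.
Sweeping the whole domain (25 inputs) finds no disagreement.
verdict: equivalent
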